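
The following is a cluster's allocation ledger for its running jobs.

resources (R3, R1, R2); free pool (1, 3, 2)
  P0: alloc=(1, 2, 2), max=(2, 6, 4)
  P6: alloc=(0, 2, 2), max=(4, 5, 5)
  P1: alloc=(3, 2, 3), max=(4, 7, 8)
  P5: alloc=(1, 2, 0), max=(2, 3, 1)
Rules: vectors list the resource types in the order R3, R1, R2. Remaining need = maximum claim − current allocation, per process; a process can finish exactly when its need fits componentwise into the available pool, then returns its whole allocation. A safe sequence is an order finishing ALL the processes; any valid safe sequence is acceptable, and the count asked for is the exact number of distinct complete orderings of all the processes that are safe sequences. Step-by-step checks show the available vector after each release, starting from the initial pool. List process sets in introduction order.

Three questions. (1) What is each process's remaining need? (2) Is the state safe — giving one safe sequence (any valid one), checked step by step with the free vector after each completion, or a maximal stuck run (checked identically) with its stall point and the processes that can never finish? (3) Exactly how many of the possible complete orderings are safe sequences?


(1) Outstanding need per process (order R3, R1, R2):
  P0: (1, 4, 2)
  P6: (4, 3, 3)
  P1: (1, 5, 5)
  P5: (1, 1, 1)
(2) UNSAFE.
Key observation: after P5, P0 the pool peaks at (3, 7, 4), and each blocked process is short somewhere: P6 on R3; P1 on R2.
A maximal execution: P5, P0 — then nothing else fits. Step-by-step check:
  pool = (1, 3, 2)
  P5: need (1, 1, 1) fits (1, 3, 2); releases (1, 2, 0), pool now (2, 5, 2)
  P0: need (1, 4, 2) fits (2, 5, 2); releases (1, 2, 2), pool now (3, 7, 4)
  P6 still needs (4, 3, 3) but only (3, 7, 4) is free — short on R3
  P1 still needs (1, 5, 5) but only (3, 7, 4) is free — short on R2
Permanently blocked: P6 and P1.
(3) Precisely 0 of the possible complete orderings are safe sequences.


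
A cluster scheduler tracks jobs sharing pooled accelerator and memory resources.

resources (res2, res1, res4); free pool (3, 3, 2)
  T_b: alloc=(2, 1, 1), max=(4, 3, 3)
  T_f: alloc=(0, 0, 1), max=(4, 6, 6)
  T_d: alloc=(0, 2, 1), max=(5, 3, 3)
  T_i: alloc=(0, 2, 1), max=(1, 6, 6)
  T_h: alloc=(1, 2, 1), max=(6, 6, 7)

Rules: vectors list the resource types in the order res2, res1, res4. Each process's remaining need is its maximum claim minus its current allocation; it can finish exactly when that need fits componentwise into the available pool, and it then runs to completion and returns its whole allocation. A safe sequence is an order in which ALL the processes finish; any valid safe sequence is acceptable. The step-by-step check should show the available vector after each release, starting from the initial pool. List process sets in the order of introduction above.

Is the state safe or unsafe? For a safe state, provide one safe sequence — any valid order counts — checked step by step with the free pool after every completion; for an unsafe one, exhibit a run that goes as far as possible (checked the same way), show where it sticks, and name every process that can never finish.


UNSAFE.
Key observation: T_b, T_d can finish, but then (5, 6, 4) is all there is, and the blocked group's res4 demands exceed it.
The run T_b, T_d cannot be extended any further. Step-by-step check:
  pool = (3, 3, 2)
  T_b: need (2, 2, 2) fits (3, 3, 2); releases (2, 1, 1), pool now (5, 4, 3)
  T_d: need (5, 1, 2) fits (5, 4, 3); releases (0, 2, 1), pool now (5, 6, 4)
  T_f cannot run: need (4, 6, 5) vs free (5, 6, 4) (insufficient res4)
  T_i cannot run: need (1, 4, 5) vs free (5, 6, 4) (insufficient res4)
  T_h cannot run: need (5, 4, 6) vs free (5, 6, 4) (insufficient res4)
Never able to finish: T_f, T_i and T_h.


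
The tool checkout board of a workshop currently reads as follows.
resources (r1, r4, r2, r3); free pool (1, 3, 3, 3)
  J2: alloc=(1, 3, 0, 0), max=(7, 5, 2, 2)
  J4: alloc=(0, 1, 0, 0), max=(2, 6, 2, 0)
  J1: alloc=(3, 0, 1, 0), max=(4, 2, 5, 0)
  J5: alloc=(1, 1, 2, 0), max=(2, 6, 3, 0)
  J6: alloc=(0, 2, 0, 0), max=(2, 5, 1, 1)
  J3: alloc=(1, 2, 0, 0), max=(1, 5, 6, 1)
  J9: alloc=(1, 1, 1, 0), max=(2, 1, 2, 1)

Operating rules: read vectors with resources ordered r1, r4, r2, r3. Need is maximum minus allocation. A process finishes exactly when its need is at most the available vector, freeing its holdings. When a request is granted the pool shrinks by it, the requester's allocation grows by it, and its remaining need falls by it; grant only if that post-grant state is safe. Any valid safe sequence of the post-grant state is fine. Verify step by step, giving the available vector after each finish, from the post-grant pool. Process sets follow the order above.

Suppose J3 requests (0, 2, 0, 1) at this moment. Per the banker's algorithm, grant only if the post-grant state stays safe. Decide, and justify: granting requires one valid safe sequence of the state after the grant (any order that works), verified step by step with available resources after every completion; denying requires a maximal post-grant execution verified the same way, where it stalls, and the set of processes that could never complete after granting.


DENY: after the grant no complete ordering would exist.
Key observation: after J9, J1 the pool peaks at (5, 2, 5, 2), and each blocked process is short somewhere: J2 on r1; J4 on r4; J5 on r4; J6 on r4; J3 on r2.
On the post-grant state, J9, J1 is a maximal run — nothing extends it. Step-by-step check:
  pool = (1, 1, 3, 2)
  J9: need (1, 0, 1, 1) fits (1, 1, 3, 2); releases (1, 1, 1, 0), pool now (2, 2, 4, 2)
  J1: need (1, 2, 4, 0) fits (2, 2, 4, 2); releases (3, 0, 1, 0), pool now (5, 2, 5, 2)
  J2 cannot run: need (6, 2, 2, 2) vs free (5, 2, 5, 2) (insufficient r1)
  J4 cannot run: need (2, 5, 2, 0) vs free (5, 2, 5, 2) (insufficient r4)
  J5 cannot run: need (1, 5, 1, 0) vs free (5, 2, 5, 2) (insufficient r4)
  J6 cannot run: need (2, 3, 1, 1) vs free (5, 2, 5, 2) (insufficient r4)
  J3 cannot run: need (0, 1, 6, 0) vs free (5, 2, 5, 2) (insufficient r2)
Post-grant, the permanently blocked set is J2, J4, J5, J6 and J3.


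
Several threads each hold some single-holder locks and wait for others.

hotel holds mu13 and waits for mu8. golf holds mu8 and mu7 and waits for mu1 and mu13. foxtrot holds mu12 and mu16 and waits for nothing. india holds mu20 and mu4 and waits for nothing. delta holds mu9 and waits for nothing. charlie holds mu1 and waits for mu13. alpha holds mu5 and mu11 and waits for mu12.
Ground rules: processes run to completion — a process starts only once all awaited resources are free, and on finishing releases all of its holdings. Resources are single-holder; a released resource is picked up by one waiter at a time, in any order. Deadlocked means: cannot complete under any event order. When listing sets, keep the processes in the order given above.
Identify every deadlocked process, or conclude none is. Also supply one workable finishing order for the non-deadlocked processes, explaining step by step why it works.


Deadlocked set: hotel, golf and charlie.
Key observation: along hotel -> golf -> hotel, each member waits on what the next one holds — a deadlock; charlie is caught in further circular waits.
One completion order for the rest: india, foxtrot, delta, alpha.
Verifying each step:
  india: no waits; runs immediately, freeing mu20 and mu4
  foxtrot: no waits; runs immediately, freeing mu12 and mu16
  delta: no waits; runs immediately, freeing mu9
  alpha: everything it awaited (mu12) is free; runs, freeing mu5 and mu11


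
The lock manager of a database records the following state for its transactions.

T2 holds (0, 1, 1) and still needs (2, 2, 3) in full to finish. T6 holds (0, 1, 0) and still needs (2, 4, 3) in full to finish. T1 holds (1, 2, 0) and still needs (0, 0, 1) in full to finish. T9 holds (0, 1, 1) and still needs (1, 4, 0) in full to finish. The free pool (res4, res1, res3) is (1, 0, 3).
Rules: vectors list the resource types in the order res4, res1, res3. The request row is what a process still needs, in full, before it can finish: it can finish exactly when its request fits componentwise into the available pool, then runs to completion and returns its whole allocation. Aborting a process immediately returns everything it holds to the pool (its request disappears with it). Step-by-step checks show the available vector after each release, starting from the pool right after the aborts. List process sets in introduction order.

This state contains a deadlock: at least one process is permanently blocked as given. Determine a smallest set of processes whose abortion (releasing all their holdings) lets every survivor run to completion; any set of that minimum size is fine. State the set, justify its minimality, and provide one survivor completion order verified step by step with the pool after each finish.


Minimum abort set: T6.
Key observation: no ordering could ever have run T9 before the abort of T6; with (0, 1, 0) back in the pool it fits at step 3.
No smaller set exists: with zero aborts the deadlock remains.
Survivors finish in the order: T1, T2, T9. Check, step by step (pool after the aborts first):
  pool = (1, 1, 3)
  run T1 (needs (0, 0, 1), free (1, 1, 3)); after release of (1, 2, 0) the pool is (2, 3, 3)
  run T2 (needs (2, 2, 3), free (2, 3, 3)); after release of (0, 1, 1) the pool is (2, 4, 4)
  run T9 (needs (1, 4, 0), free (2, 4, 4)); after release of (0, 1, 1) the pool is (2, 5, 5)


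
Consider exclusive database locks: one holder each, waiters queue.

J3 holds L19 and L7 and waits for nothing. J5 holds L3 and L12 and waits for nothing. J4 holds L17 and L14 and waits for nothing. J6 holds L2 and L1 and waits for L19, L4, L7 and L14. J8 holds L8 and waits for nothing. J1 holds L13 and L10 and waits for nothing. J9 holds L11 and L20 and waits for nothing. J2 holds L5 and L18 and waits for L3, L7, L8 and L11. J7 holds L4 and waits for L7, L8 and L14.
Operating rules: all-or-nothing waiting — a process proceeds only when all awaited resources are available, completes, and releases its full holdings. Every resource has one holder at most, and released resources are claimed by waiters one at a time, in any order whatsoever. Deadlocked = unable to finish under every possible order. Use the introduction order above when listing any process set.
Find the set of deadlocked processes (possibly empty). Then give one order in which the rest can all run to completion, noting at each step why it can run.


Nothing here is deadlocked.
Key observation: there is no circular wait here — follow any chain and it reaches a process that is free to run now.
One completion order for the rest: J5, J1, J4, J3, J8, J9, J7, J6, J2.
Walking it through:
  J5 waits on nothing -> runs at once and releases L3 and L12
  J1 waits on nothing -> runs at once and releases L13 and L10
  J4 waits on nothing -> runs at once and releases L17 and L14
  J3 waits on nothing -> runs at once and releases L19 and L7
  J8 waits on nothing -> runs at once and releases L8
  J9 waits on nothing -> runs at once and releases L11 and L20
  run J7 (all its waits — L7, L8 and L14 — are resolved); releases L4
  run J6 (all its waits — L19, L4, L7 and L14 — are resolved); releases L2 and L1
  run J2 (all its waits — L3, L7, L8 and L11 — are resolved); releases L5 and L18


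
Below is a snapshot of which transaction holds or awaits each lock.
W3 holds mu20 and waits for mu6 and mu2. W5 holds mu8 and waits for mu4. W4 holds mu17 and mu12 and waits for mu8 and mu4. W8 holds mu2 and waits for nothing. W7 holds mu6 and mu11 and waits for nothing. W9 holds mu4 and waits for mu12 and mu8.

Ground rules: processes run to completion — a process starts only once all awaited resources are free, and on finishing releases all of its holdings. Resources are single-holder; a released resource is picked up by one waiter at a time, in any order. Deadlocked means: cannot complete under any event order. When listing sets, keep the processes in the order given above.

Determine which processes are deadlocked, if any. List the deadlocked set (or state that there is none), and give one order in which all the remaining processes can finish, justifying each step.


The deadlocked set is W5, W4 and W9.
Key observation: the loop W5 -> W9 -> W5 blocks itself forever; W4 is caught in further circular waits.
A valid finishing order for the others: W8, W7, W3.
Step-by-step check:
  run W8 (it waits on nothing); releases mu2
  run W7 (it waits on nothing); releases mu6 and mu11
  W3: everything it awaited (mu6 and mu2) is free; runs, freeing mu20


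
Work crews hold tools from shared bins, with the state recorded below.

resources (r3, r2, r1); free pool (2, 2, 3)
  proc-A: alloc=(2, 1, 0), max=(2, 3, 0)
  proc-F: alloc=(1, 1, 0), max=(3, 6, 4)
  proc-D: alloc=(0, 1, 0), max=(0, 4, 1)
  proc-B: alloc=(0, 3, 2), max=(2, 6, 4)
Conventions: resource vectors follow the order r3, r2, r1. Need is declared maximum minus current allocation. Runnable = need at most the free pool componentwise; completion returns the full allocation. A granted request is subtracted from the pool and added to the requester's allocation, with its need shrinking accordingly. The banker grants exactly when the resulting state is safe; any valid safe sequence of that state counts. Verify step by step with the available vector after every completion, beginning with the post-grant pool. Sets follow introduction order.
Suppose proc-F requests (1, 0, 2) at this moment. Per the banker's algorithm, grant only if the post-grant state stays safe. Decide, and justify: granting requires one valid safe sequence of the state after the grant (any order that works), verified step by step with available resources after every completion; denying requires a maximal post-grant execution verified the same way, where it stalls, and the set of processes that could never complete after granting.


DENY: after the grant no complete ordering would exist.
Key observation: once proc-A, proc-D finish, the pool peaks at (3, 4, 1) — and every remaining process still needs more r1 than that.
Pretend the grant happened; the run proc-A, proc-D goes as far as possible. Verifying each step:
  pool = (1, 2, 1)
  run proc-A (needs (0, 2, 0), free (1, 2, 1)); after release of (2, 1, 0) the pool is (3, 3, 1)
  run proc-D (needs (0, 3, 1), free (3, 3, 1)); after release of (0, 1, 0) the pool is (3, 4, 1)
  blocked: proc-F wants (1, 5, 2), pool (3, 4, 1) — not enough r2 and r1
  blocked: proc-B wants (2, 3, 2), pool (3, 4, 1) — not enough r1
Processes that could never finish after the grant: proc-F and proc-B.


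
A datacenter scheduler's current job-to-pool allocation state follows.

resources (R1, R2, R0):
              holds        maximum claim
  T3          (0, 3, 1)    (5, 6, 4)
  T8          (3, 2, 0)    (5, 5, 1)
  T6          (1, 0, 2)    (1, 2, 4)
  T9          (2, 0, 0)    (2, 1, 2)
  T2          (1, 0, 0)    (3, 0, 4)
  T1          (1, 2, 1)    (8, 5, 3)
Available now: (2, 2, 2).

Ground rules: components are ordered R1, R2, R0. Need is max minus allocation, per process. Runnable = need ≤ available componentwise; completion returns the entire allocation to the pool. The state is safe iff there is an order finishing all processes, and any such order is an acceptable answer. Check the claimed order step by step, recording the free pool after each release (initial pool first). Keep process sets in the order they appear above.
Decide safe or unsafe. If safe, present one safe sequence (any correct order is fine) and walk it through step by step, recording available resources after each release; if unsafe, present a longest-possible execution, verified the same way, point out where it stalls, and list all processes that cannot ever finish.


UNSAFE — no complete ordering exists.
Key observation: no order helps: past T6, T2, T9, the free pool tops out at (6, 2, 4), below what each blocked process needs in R2.
Going as far as possible: T6, T2, T9; after that, nothing fits. Step-by-step check:
  pool = (2, 2, 2)
  T6: need (0, 2, 2) fits (2, 2, 2); releases (1, 0, 2), pool now (3, 2, 4)
  T2: need (2, 0, 4) fits (3, 2, 4); releases (1, 0, 0), pool now (4, 2, 4)
  T9: need (0, 1, 2) fits (4, 2, 4); releases (2, 0, 0), pool now (6, 2, 4)
  T3 still needs (5, 3, 3) but only (6, 2, 4) is free — short on R2
  T8 still needs (2, 3, 1) but only (6, 2, 4) is free — short on R2
  T1 still needs (7, 3, 2) but only (6, 2, 4) is free — short on R1 and R2
Processes that can never finish: T3, T8 and T1.


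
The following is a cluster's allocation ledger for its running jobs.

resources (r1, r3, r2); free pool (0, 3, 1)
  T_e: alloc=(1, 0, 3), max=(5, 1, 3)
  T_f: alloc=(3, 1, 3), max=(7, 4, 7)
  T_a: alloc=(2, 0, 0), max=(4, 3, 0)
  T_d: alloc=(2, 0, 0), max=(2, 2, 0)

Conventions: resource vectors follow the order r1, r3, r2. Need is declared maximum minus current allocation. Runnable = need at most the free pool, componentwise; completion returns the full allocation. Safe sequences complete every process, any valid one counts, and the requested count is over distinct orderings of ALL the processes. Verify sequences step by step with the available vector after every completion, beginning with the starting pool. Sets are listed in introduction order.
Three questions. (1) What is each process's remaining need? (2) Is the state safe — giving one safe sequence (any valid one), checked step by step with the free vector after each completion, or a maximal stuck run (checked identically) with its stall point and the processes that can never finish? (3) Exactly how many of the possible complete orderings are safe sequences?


(1) Remaining need (order r1, r3, r2):
  T_e: (4, 1, 0)
  T_f: (4, 3, 4)
  T_a: (2, 3, 0)
  T_d: (0, 2, 0)
(2) SAFE. One safe sequence: T_d, T_a, T_e, T_f.
Key observation: the first exact fit in this order is T_a — it needs (2, 3, 0) with (2, 3, 1) free, meeting a requested resource to the last unit.
Walking it through:
  pool = (0, 3, 1)
  run T_d (needs (0, 2, 0), free (0, 3, 1)); after release of (2, 0, 0) the pool is (2, 3, 1)
  run T_a (needs (2, 3, 0), free (2, 3, 1)); after release of (2, 0, 0) the pool is (4, 3, 1)
  run T_e (needs (4, 1, 0), free (4, 3, 1)); after release of (1, 0, 3) the pool is (5, 3, 4)
  run T_f (needs (4, 3, 4), free (5, 3, 4)); after release of (3, 1, 3) the pool is (8, 4, 7)
(3) The exact count: 1 of the possible complete orderings is a safe sequence.


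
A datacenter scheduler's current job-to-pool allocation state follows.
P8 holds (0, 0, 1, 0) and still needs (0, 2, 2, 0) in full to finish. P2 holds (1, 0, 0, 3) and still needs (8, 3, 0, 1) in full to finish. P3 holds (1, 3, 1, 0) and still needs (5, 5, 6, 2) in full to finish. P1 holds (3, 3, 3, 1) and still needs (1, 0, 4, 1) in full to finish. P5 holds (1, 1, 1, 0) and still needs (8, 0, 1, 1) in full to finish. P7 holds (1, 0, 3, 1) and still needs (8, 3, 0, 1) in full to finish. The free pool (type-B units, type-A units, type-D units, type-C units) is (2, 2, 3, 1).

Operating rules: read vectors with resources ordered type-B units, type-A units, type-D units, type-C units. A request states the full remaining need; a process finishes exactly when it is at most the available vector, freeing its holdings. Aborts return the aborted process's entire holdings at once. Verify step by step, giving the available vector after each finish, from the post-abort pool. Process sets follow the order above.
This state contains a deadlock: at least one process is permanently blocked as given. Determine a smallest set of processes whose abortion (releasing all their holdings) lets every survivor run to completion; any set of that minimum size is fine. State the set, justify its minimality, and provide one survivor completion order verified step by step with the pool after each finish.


Abort P2 and P7.
Key observation: the deadlocked P5 becomes finishable only because P2 and P7 released (2, 0, 3, 4); it completes at step 4 below.
No one abort is enough; case by case: P8 alone leaves P2 blocked (short on type-B units); P2 alone leaves P5 blocked (short on type-B units); P3 alone leaves P2 blocked (short on type-B units); P1 alone leaves P2 blocked (short on type-B units); P5 alone leaves P2 blocked (short on type-B units); P7 alone leaves P2 blocked (short on type-B units).
The survivors complete as P1, P3, P8, P5. Walking it through (starting from the post-abort pool):
  pool = (4, 2, 6, 5)
  P1: need (1, 0, 4, 1) fits (4, 2, 6, 5); releases (3, 3, 3, 1), pool now (7, 5, 9, 6)
  P3: need (5, 5, 6, 2) fits (7, 5, 9, 6); releases (1, 3, 1, 0), pool now (8, 8, 10, 6)
  P8: need (0, 2, 2, 0) fits (8, 8, 10, 6); releases (0, 0, 1, 0), pool now (8, 8, 11, 6)
  P5: need (8, 0, 1, 1) fits (8, 8, 11, 6); releases (1, 1, 1, 0), pool now (9, 9, 12, 6)


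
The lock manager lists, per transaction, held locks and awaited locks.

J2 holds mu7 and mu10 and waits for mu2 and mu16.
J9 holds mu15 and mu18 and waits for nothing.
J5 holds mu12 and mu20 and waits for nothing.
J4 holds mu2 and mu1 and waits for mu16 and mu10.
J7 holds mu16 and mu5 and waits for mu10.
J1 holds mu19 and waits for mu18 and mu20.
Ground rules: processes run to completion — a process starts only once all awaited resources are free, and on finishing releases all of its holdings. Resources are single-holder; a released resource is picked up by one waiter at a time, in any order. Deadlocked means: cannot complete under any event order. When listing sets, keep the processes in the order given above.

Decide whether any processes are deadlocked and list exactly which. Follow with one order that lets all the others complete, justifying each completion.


Deadlocked set: J2, J4 and J7.
Key observation: the waits loop around J2 -> J4 -> J2 with no way out; J7 is caught in further circular waits.
One completion order for the rest: J9, J5, J1.
Step-by-step check:
  run J9 (it waits on nothing); releases mu15 and mu18
  run J5 (it waits on nothing); releases mu12 and mu20
  J1: everything it awaited (mu18 and mu20) is free; runs, freeing mu19


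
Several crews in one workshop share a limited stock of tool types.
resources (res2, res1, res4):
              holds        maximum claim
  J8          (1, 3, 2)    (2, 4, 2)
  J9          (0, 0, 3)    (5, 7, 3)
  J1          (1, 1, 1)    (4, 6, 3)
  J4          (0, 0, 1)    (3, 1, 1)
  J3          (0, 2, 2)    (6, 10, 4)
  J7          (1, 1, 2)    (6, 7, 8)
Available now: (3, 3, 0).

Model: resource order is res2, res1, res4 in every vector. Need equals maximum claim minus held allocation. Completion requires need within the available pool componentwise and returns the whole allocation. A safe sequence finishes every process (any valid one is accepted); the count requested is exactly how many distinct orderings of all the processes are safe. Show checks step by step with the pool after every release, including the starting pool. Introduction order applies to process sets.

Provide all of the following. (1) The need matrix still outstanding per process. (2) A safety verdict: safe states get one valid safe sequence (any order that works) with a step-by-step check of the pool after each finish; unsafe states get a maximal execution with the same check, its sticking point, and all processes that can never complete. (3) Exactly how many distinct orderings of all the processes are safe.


(1) Remaining need (order res2, res1, res4):
  J8: (1, 1, 0)
  J9: (5, 7, 0)
  J1: (3, 5, 2)
  J4: (3, 1, 0)
  J3: (6, 8, 2)
  J7: (5, 6, 6)
(2) The state is SAFE; one workable sequence: J8, J1, J9, J7, J4, J3.
Key observation: at J1 the run first touches a limit — (3, 5, 2) against (4, 6, 2), exact on a resource it actually requests.
Step-by-step check:
  pool = (3, 3, 0)
  J8: need (1, 1, 0) fits (3, 3, 0); releases (1, 3, 2), pool now (4, 6, 2)
  J1: need (3, 5, 2) fits (4, 6, 2); releases (1, 1, 1), pool now (5, 7, 3)
  J9: need (5, 7, 0) fits (5, 7, 3); releases (0, 0, 3), pool now (5, 7, 6)
  J7: need (5, 6, 6) fits (5, 7, 6); releases (1, 1, 2), pool now (6, 8, 8)
  J4: need (3, 1, 0) fits (6, 8, 8); releases (0, 0, 1), pool now (6, 8, 9)
  J3: need (6, 8, 2) fits (6, 8, 9); releases (0, 2, 2), pool now (6, 10, 11)
(3) The exact count: 6 of the possible complete orderings are safe sequences.


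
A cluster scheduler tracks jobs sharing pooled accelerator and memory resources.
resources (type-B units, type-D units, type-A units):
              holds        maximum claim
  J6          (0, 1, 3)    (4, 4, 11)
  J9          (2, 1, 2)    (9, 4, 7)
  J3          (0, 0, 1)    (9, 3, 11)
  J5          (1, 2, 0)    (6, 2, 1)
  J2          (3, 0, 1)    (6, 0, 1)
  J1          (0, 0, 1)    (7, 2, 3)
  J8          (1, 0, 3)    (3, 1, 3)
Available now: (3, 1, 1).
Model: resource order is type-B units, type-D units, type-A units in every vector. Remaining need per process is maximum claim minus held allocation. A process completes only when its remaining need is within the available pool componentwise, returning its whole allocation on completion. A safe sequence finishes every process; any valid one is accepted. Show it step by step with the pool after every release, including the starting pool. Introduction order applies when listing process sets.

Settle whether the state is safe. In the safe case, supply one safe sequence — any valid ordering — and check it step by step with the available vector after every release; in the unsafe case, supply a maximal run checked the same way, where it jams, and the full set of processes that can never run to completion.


SAFE. One safe sequence: J2, J8, J5, J1, J9, J6, J3.
Key observation: reading the order forward, J2 is the first process whose need (3, 0, 0) meets the free pool (3, 1, 1) exactly on a resource it requests.
Step-by-step check:
  pool = (3, 1, 1)
  J2 needs (3, 0, 0) <= (3, 1, 1) -> finishes; pool += (3, 0, 1) = (6, 1, 2)
  J8 needs (2, 1, 0) <= (6, 1, 2) -> finishes; pool += (1, 0, 3) = (7, 1, 5)
  J5 needs (5, 0, 1) <= (7, 1, 5) -> finishes; pool += (1, 2, 0) = (8, 3, 5)
  J1 needs (7, 2, 2) <= (8, 3, 5) -> finishes; pool += (0, 0, 1) = (8, 3, 6)
  J9 needs (7, 3, 5) <= (8, 3, 6) -> finishes; pool += (2, 1, 2) = (10, 4, 8)
  J6 needs (4, 3, 8) <= (10, 4, 8) -> finishes; pool += (0, 1, 3) = (10, 5, 11)
  J3 needs (9, 3, 10) <= (10, 5, 11) -> finishes; pool += (0, 0, 1) = (10, 5, 12)


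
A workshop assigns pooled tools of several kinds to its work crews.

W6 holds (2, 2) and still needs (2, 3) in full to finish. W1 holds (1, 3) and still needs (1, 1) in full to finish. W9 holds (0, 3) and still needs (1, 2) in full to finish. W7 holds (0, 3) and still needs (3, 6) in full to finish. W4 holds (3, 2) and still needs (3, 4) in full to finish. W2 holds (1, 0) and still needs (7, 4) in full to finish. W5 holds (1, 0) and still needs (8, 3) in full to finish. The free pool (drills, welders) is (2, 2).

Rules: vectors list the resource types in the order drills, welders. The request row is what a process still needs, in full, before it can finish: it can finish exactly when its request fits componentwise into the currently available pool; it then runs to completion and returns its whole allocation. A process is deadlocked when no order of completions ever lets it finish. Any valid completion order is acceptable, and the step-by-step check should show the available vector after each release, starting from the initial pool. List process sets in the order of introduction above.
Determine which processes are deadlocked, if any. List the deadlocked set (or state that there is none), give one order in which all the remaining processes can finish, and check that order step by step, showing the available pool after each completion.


The deadlocked set is empty.
Key observation: the pool covers W9 at once, and every later process fits after earlier releases.
A valid finishing order for the others: W9, W6, W1, W4, W2, W5, W7. Check, step by step:
  pool = (2, 2)
  W9: need (1, 2) fits (2, 2); releases (0, 3), pool now (2, 5)
  W6: need (2, 3) fits (2, 5); releases (2, 2), pool now (4, 7)
  W1: need (1, 1) fits (4, 7); releases (1, 3), pool now (5, 10)
  W4: need (3, 4) fits (5, 10); releases (3, 2), pool now (8, 12)
  W2: need (7, 4) fits (8, 12); releases (1, 0), pool now (9, 12)
  W5: need (8, 3) fits (9, 12); releases (1, 0), pool now (10, 12)
  W7: need (3, 6) fits (10, 12); releases (0, 3), pool now (10, 15)


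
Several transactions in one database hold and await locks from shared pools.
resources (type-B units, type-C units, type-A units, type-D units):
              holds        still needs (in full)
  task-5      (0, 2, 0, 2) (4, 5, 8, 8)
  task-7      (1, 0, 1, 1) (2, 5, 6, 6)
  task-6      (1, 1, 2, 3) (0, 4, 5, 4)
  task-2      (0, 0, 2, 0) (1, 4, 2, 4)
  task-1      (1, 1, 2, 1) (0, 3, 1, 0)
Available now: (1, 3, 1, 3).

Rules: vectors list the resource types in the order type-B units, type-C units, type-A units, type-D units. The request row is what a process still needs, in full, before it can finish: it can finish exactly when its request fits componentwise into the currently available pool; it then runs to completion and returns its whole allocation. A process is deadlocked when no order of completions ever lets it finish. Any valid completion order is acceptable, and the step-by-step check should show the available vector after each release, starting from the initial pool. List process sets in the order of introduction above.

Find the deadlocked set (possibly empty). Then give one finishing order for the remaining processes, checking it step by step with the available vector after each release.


No process is deadlocked.
Key observation: task-1 can run right away; the returned allocation unlocks the remaining processes in turn.
A valid finishing order for the others: task-1, task-2, task-6, task-7, task-5. Verifying each step:
  pool = (1, 3, 1, 3)
  task-1: need (0, 3, 1, 0) fits (1, 3, 1, 3); releases (1, 1, 2, 1), pool now (2, 4, 3, 4)
  task-2: need (1, 4, 2, 4) fits (2, 4, 3, 4); releases (0, 0, 2, 0), pool now (2, 4, 5, 4)
  task-6: need (0, 4, 5, 4) fits (2, 4, 5, 4); releases (1, 1, 2, 3), pool now (3, 5, 7, 7)
  task-7: need (2, 5, 6, 6) fits (3, 5, 7, 7); releases (1, 0, 1, 1), pool now (4, 5, 8, 8)
  task-5: need (4, 5, 8, 8) fits (4, 5, 8, 8); releases (0, 2, 0, 2), pool now (4, 7, 8, 10)


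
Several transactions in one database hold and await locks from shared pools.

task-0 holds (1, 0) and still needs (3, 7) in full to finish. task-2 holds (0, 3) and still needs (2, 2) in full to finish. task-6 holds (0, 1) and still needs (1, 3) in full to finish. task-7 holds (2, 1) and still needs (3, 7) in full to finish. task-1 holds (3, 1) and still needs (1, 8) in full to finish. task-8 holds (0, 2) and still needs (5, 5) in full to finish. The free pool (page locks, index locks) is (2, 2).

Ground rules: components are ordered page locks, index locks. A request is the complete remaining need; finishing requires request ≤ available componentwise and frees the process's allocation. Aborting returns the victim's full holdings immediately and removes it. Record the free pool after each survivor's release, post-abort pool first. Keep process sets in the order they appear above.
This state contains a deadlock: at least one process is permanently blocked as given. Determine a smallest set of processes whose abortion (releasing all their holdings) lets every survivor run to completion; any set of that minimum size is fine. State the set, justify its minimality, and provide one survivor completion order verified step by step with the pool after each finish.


The answer: abort task-7.
Key observation: task-0 was stuck for good until task-7 gave back (2, 1); in the order shown it finishes at step 3.
No smaller set exists: with zero aborts the deadlock remains.
Survivors finish in the order: task-2, task-6, task-0, task-8, task-1. Walking it through (pool after the aborts first):
  pool = (4, 3)
  task-2 needs (2, 2) <= (4, 3) -> finishes; pool += (0, 3) = (4, 6)
  task-6 needs (1, 3) <= (4, 6) -> finishes; pool += (0, 1) = (4, 7)
  task-0 needs (3, 7) <= (4, 7) -> finishes; pool += (1, 0) = (5, 7)
  task-8 needs (5, 5) <= (5, 7) -> finishes; pool += (0, 2) = (5, 9)
  task-1 needs (1, 8) <= (5, 9) -> finishes; pool += (3, 1) = (8, 10)


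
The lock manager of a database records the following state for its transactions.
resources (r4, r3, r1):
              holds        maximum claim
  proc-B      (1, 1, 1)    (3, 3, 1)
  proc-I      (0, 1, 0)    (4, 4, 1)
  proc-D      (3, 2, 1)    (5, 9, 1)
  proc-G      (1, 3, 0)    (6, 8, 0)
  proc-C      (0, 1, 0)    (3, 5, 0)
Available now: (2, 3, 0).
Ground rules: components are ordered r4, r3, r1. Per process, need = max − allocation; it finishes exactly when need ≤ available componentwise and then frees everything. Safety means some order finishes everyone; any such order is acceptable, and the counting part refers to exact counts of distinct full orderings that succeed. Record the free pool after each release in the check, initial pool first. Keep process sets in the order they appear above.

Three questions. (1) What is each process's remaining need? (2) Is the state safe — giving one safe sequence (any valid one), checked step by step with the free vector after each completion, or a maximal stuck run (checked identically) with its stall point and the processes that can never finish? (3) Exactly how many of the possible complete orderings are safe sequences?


(1) Remaining need (order r4, r3, r1):
  proc-B: (2, 2, 0)
  proc-I: (4, 3, 1)
  proc-D: (2, 7, 0)
  proc-G: (5, 5, 0)
  proc-C: (3, 4, 0)
(2) The state is UNSAFE.
Key observation: after proc-B, proc-C the pool peaks at (3, 5, 1), and each blocked process is short somewhere: proc-I on r4; proc-D on r3; proc-G on r4.
The run proc-B, proc-C cannot be extended any further. Step-by-step check:
  pool = (2, 3, 0)
  proc-B: need (2, 2, 0) fits (2, 3, 0); releases (1, 1, 1), pool now (3, 4, 1)
  proc-C: need (3, 4, 0) fits (3, 4, 1); releases (0, 1, 0), pool now (3, 5, 1)
  proc-I still needs (4, 3, 1) but only (3, 5, 1) is free — short on r4
  proc-D still needs (2, 7, 0) but only (3, 5, 1) is free — short on r3
  proc-G still needs (5, 5, 0) but only (3, 5, 1) is free — short on r4
Processes that can never finish: proc-I, proc-D and proc-G.
(3) Exactly 0 of the possible complete orderings are safe sequences.


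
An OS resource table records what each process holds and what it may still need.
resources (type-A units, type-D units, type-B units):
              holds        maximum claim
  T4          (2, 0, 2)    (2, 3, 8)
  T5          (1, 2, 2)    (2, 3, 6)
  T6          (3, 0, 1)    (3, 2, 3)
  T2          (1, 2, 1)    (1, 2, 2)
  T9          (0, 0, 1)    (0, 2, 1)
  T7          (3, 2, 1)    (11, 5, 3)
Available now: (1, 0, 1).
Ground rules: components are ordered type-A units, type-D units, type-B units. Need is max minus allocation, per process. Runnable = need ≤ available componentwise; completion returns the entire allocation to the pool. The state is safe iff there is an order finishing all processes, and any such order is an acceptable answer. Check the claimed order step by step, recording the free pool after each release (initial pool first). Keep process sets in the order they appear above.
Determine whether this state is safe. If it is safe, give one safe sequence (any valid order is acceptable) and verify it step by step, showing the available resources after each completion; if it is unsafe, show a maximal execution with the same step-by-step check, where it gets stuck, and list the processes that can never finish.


SAFE, for example via the order T2, T6, T9, T5, T4, T7.
Key observation: the order's first zero-slack moment is T2 ((0, 0, 1) needed, (1, 0, 1) free — a requested resource with nothing to spare).
Walking it through:
  pool = (1, 0, 1)
  T2 needs (0, 0, 1) <= (1, 0, 1) -> finishes; pool += (1, 2, 1) = (2, 2, 2)
  T6 needs (0, 2, 2) <= (2, 2, 2) -> finishes; pool += (3, 0, 1) = (5, 2, 3)
  T9 needs (0, 2, 0) <= (5, 2, 3) -> finishes; pool += (0, 0, 1) = (5, 2, 4)
  T5 needs (1, 1, 4) <= (5, 2, 4) -> finishes; pool += (1, 2, 2) = (6, 4, 6)
  T4 needs (0, 3, 6) <= (6, 4, 6) -> finishes; pool += (2, 0, 2) = (8, 4, 8)
  T7 needs (8, 3, 2) <= (8, 4, 8) -> finishes; pool += (3, 2, 1) = (11, 6, 9)


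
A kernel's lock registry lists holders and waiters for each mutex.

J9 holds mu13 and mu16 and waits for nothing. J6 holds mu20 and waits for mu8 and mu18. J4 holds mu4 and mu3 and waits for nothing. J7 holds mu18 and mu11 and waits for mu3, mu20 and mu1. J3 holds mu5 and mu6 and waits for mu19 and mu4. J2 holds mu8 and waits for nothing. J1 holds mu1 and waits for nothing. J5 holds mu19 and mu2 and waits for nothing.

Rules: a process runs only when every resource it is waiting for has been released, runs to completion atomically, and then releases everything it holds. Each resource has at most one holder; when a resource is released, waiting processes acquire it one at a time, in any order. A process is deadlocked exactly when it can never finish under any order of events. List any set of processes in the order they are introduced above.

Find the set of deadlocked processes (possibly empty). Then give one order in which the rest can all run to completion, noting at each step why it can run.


Deadlocked: J6 and J7.
Key observation: the loop J6 -> J7 -> J6 blocks itself forever; no other process is dragged down with it.
One completion order for the rest: J4, J2, J1, J9, J5, J3.
Verifying each step:
  J4: no waits; runs immediately, freeing mu4 and mu3
  J2: no waits; runs immediately, freeing mu8
  J1: no waits; runs immediately, freeing mu1
  J9: no waits; runs immediately, freeing mu13 and mu16
  J5: no waits; runs immediately, freeing mu19 and mu2
  J3 waits on mu19 and mu4 — all released -> runs and releases mu5 and mu6


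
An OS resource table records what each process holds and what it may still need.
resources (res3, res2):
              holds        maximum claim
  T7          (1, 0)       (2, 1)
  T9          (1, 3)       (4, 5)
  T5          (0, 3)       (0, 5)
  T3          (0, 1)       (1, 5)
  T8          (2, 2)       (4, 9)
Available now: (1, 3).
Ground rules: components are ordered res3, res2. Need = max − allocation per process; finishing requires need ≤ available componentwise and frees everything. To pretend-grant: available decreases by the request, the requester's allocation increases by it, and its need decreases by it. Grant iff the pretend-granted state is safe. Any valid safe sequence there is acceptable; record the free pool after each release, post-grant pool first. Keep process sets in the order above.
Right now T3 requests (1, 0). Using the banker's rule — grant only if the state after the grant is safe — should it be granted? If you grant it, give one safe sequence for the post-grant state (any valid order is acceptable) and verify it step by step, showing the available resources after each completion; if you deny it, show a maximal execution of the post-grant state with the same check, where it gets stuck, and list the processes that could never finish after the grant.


GRANT. The post-grant state is safe; one safe sequence: T5, T3, T7, T8, T9.
Key observation: even at the reduced pool (0, 3), T5 fits immediately, so safety survives the grant.
Check on the post-grant state, step by step:
  pool = (0, 3)
  T5 needs (0, 2) <= (0, 3) -> finishes; pool += (0, 3) = (0, 6)
  T3 needs (0, 4) <= (0, 6) -> finishes; pool += (1, 1) = (1, 7)
  T7 needs (1, 1) <= (1, 7) -> finishes; pool += (1, 0) = (2, 7)
  T8 needs (2, 7) <= (2, 7) -> finishes; pool += (2, 2) = (4, 9)
  T9 needs (3, 2) <= (4, 9) -> finishes; pool += (1, 3) = (5, 12)


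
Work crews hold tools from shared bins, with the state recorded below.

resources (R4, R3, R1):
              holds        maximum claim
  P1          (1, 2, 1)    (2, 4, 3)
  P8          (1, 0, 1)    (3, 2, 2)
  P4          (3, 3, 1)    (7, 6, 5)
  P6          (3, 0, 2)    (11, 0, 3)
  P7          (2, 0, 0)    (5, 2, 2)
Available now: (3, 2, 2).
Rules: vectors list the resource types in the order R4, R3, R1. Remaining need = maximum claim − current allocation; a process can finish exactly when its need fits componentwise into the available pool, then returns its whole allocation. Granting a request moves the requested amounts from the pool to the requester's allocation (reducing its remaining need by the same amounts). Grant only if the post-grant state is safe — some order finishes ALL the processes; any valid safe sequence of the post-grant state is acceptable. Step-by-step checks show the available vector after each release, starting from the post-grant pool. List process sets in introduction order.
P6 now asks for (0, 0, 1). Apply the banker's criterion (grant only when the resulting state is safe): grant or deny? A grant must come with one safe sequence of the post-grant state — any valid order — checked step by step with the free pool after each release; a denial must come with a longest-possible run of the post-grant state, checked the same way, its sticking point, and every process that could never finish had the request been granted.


DENY: after the grant no complete ordering would exist.
Key observation: after P8, P1, P7 the pool peaks at (7, 4, 3), and each blocked process is short somewhere: P4 on R1; P6 on R4.
After a pretend grant, a maximal execution: P8, P1, P7 — then nothing else fits. Check, step by step:
  pool = (3, 2, 1)
  run P8 (needs (2, 2, 1), free (3, 2, 1)); after release of (1, 0, 1) the pool is (4, 2, 2)
  run P1 (needs (1, 2, 2), free (4, 2, 2)); after release of (1, 2, 1) the pool is (5, 4, 3)
  run P7 (needs (3, 2, 2), free (5, 4, 3)); after release of (2, 0, 0) the pool is (7, 4, 3)
  P4 cannot run: need (4, 3, 4) vs free (7, 4, 3) (insufficient R1)
  P6 cannot run: need (8, 0, 0) vs free (7, 4, 3) (insufficient R4)
Processes that could never finish after the grant: P4 and P6.
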